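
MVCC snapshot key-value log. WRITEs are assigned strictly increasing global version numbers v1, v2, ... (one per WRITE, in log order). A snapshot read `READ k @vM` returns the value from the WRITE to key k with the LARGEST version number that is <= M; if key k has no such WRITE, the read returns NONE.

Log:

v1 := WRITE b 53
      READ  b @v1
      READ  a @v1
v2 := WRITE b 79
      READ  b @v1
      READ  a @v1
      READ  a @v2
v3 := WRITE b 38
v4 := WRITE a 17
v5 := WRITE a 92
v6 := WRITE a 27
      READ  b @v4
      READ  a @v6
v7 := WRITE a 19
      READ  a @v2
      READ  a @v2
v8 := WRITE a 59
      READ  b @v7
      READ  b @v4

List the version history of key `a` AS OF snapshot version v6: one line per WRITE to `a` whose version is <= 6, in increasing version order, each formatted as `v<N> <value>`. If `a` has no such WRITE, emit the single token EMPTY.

Answer: v4 17
v5 92
v6 27

Derivation:
Scan writes for key=a with version <= 6:
  v1 WRITE b 53 -> skip
  v2 WRITE b 79 -> skip
  v3 WRITE b 38 -> skip
  v4 WRITE a 17 -> keep
  v5 WRITE a 92 -> keep
  v6 WRITE a 27 -> keep
  v7 WRITE a 19 -> drop (> snap)
  v8 WRITE a 59 -> drop (> snap)
Collected: [(4, 17), (5, 92), (6, 27)]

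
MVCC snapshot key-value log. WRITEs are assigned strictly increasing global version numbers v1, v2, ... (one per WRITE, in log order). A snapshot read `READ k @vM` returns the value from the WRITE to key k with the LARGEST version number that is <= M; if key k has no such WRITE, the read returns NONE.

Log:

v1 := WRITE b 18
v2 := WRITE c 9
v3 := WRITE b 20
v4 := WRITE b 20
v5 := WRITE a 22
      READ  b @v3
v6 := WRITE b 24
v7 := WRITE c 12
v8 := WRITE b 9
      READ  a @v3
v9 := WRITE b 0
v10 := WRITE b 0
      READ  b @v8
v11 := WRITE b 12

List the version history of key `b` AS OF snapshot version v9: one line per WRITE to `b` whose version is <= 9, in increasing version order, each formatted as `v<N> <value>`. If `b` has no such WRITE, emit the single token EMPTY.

Scan writes for key=b with version <= 9:
  v1 WRITE b 18 -> keep
  v2 WRITE c 9 -> skip
  v3 WRITE b 20 -> keep
  v4 WRITE b 20 -> keep
  v5 WRITE a 22 -> skip
  v6 WRITE b 24 -> keep
  v7 WRITE c 12 -> skip
  v8 WRITE b 9 -> keep
  v9 WRITE b 0 -> keep
  v10 WRITE b 0 -> drop (> snap)
  v11 WRITE b 12 -> drop (> snap)
Collected: [(1, 18), (3, 20), (4, 20), (6, 24), (8, 9), (9, 0)]

Answer: v1 18
v3 20
v4 20
v6 24
v8 9
v9 0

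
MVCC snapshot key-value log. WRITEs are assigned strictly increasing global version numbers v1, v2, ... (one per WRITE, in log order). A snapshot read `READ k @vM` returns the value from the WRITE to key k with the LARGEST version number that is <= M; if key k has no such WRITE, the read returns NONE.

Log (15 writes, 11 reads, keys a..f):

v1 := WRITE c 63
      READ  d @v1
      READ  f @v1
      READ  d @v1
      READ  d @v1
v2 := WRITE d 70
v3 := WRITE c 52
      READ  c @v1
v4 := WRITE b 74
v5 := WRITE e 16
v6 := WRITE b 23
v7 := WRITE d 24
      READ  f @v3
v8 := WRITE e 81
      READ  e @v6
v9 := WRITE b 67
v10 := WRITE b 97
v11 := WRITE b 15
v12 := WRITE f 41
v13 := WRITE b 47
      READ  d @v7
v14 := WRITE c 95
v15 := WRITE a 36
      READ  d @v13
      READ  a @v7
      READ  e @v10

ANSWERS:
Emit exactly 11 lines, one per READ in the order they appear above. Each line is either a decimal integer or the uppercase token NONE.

v1: WRITE c=63  (c history now [(1, 63)])
READ d @v1: history=[] -> no version <= 1 -> NONE
READ f @v1: history=[] -> no version <= 1 -> NONE
READ d @v1: history=[] -> no version <= 1 -> NONE
READ d @v1: history=[] -> no version <= 1 -> NONE
v2: WRITE d=70  (d history now [(2, 70)])
v3: WRITE c=52  (c history now [(1, 63), (3, 52)])
READ c @v1: history=[(1, 63), (3, 52)] -> pick v1 -> 63
v4: WRITE b=74  (b history now [(4, 74)])
v5: WRITE e=16  (e history now [(5, 16)])
v6: WRITE b=23  (b history now [(4, 74), (6, 23)])
v7: WRITE d=24  (d history now [(2, 70), (7, 24)])
READ f @v3: history=[] -> no version <= 3 -> NONE
v8: WRITE e=81  (e history now [(5, 16), (8, 81)])
READ e @v6: history=[(5, 16), (8, 81)] -> pick v5 -> 16
v9: WRITE b=67  (b history now [(4, 74), (6, 23), (9, 67)])
v10: WRITE b=97  (b history now [(4, 74), (6, 23), (9, 67), (10, 97)])
v11: WRITE b=15  (b history now [(4, 74), (6, 23), (9, 67), (10, 97), (11, 15)])
v12: WRITE f=41  (f history now [(12, 41)])
v13: WRITE b=47  (b history now [(4, 74), (6, 23), (9, 67), (10, 97), (11, 15), (13, 47)])
READ d @v7: history=[(2, 70), (7, 24)] -> pick v7 -> 24
v14: WRITE c=95  (c history now [(1, 63), (3, 52), (14, 95)])
v15: WRITE a=36  (a history now [(15, 36)])
READ d @v13: history=[(2, 70), (7, 24)] -> pick v7 -> 24
READ a @v7: history=[(15, 36)] -> no version <= 7 -> NONE
READ e @v10: history=[(5, 16), (8, 81)] -> pick v8 -> 81

Answer: NONE
NONE
NONE
NONE
63
NONE
16
24
24
NONE
81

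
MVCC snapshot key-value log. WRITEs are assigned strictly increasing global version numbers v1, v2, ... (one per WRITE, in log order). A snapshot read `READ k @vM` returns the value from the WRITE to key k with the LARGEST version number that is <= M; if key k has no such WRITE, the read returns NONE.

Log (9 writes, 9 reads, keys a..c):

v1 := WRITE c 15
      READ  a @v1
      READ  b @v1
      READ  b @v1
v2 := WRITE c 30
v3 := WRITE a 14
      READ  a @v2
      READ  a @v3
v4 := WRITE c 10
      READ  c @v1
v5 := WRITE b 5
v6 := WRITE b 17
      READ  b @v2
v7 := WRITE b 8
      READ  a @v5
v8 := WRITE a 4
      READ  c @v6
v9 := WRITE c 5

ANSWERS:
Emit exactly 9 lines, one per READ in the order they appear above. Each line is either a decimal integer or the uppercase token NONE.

Answer: NONE
NONE
NONE
NONE
14
15
NONE
14
10

Derivation:
v1: WRITE c=15  (c history now [(1, 15)])
READ a @v1: history=[] -> no version <= 1 -> NONE
READ b @v1: history=[] -> no version <= 1 -> NONE
READ b @v1: history=[] -> no version <= 1 -> NONE
v2: WRITE c=30  (c history now [(1, 15), (2, 30)])
v3: WRITE a=14  (a history now [(3, 14)])
READ a @v2: history=[(3, 14)] -> no version <= 2 -> NONE
READ a @v3: history=[(3, 14)] -> pick v3 -> 14
v4: WRITE c=10  (c history now [(1, 15), (2, 30), (4, 10)])
READ c @v1: history=[(1, 15), (2, 30), (4, 10)] -> pick v1 -> 15
v5: WRITE b=5  (b history now [(5, 5)])
v6: WRITE b=17  (b history now [(5, 5), (6, 17)])
READ b @v2: history=[(5, 5), (6, 17)] -> no version <= 2 -> NONE
v7: WRITE b=8  (b history now [(5, 5), (6, 17), (7, 8)])
READ a @v5: history=[(3, 14)] -> pick v3 -> 14
v8: WRITE a=4  (a history now [(3, 14), (8, 4)])
READ c @v6: history=[(1, 15), (2, 30), (4, 10)] -> pick v4 -> 10
v9: WRITE c=5  (c history now [(1, 15), (2, 30), (4, 10), (9, 5)])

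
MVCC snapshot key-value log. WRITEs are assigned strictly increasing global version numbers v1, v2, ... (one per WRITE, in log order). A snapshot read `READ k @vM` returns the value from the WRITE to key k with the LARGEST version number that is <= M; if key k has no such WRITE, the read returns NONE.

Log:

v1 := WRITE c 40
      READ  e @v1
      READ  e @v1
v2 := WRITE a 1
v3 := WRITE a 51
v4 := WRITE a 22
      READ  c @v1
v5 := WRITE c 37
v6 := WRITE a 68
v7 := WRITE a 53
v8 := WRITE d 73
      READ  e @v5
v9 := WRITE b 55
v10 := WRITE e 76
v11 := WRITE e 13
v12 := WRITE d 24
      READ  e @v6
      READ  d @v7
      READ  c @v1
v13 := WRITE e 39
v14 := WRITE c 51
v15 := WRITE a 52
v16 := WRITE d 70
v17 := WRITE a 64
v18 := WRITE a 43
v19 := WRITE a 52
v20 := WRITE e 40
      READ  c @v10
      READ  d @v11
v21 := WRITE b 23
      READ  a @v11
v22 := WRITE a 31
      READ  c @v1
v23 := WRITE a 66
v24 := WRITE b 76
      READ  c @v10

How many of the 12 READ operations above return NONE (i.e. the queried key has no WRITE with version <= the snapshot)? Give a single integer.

Answer: 5

Derivation:
v1: WRITE c=40  (c history now [(1, 40)])
READ e @v1: history=[] -> no version <= 1 -> NONE
READ e @v1: history=[] -> no version <= 1 -> NONE
v2: WRITE a=1  (a history now [(2, 1)])
v3: WRITE a=51  (a history now [(2, 1), (3, 51)])
v4: WRITE a=22  (a history now [(2, 1), (3, 51), (4, 22)])
READ c @v1: history=[(1, 40)] -> pick v1 -> 40
v5: WRITE c=37  (c history now [(1, 40), (5, 37)])
v6: WRITE a=68  (a history now [(2, 1), (3, 51), (4, 22), (6, 68)])
v7: WRITE a=53  (a history now [(2, 1), (3, 51), (4, 22), (6, 68), (7, 53)])
v8: WRITE d=73  (d history now [(8, 73)])
READ e @v5: history=[] -> no version <= 5 -> NONE
v9: WRITE b=55  (b history now [(9, 55)])
v10: WRITE e=76  (e history now [(10, 76)])
v11: WRITE e=13  (e history now [(10, 76), (11, 13)])
v12: WRITE d=24  (d history now [(8, 73), (12, 24)])
READ e @v6: history=[(10, 76), (11, 13)] -> no version <= 6 -> NONE
READ d @v7: history=[(8, 73), (12, 24)] -> no version <= 7 -> NONE
READ c @v1: history=[(1, 40), (5, 37)] -> pick v1 -> 40
v13: WRITE e=39  (e history now [(10, 76), (11, 13), (13, 39)])
v14: WRITE c=51  (c history now [(1, 40), (5, 37), (14, 51)])
v15: WRITE a=52  (a history now [(2, 1), (3, 51), (4, 22), (6, 68), (7, 53), (15, 52)])
v16: WRITE d=70  (d history now [(8, 73), (12, 24), (16, 70)])
v17: WRITE a=64  (a history now [(2, 1), (3, 51), (4, 22), (6, 68), (7, 53), (15, 52), (17, 64)])
v18: WRITE a=43  (a history now [(2, 1), (3, 51), (4, 22), (6, 68), (7, 53), (15, 52), (17, 64), (18, 43)])
v19: WRITE a=52  (a history now [(2, 1), (3, 51), (4, 22), (6, 68), (7, 53), (15, 52), (17, 64), (18, 43), (19, 52)])
v20: WRITE e=40  (e history now [(10, 76), (11, 13), (13, 39), (20, 40)])
READ c @v10: history=[(1, 40), (5, 37), (14, 51)] -> pick v5 -> 37
READ d @v11: history=[(8, 73), (12, 24), (16, 70)] -> pick v8 -> 73
v21: WRITE b=23  (b history now [(9, 55), (21, 23)])
READ a @v11: history=[(2, 1), (3, 51), (4, 22), (6, 68), (7, 53), (15, 52), (17, 64), (18, 43), (19, 52)] -> pick v7 -> 53
v22: WRITE a=31  (a history now [(2, 1), (3, 51), (4, 22), (6, 68), (7, 53), (15, 52), (17, 64), (18, 43), (19, 52), (22, 31)])
READ c @v1: history=[(1, 40), (5, 37), (14, 51)] -> pick v1 -> 40
v23: WRITE a=66  (a history now [(2, 1), (3, 51), (4, 22), (6, 68), (7, 53), (15, 52), (17, 64), (18, 43), (19, 52), (22, 31), (23, 66)])
v24: WRITE b=76  (b history now [(9, 55), (21, 23), (24, 76)])
READ c @v10: history=[(1, 40), (5, 37), (14, 51)] -> pick v5 -> 37
Read results in order: ['NONE', 'NONE', '40', 'NONE', 'NONE', 'NONE', '40', '37', '73', '53', '40', '37']
NONE count = 5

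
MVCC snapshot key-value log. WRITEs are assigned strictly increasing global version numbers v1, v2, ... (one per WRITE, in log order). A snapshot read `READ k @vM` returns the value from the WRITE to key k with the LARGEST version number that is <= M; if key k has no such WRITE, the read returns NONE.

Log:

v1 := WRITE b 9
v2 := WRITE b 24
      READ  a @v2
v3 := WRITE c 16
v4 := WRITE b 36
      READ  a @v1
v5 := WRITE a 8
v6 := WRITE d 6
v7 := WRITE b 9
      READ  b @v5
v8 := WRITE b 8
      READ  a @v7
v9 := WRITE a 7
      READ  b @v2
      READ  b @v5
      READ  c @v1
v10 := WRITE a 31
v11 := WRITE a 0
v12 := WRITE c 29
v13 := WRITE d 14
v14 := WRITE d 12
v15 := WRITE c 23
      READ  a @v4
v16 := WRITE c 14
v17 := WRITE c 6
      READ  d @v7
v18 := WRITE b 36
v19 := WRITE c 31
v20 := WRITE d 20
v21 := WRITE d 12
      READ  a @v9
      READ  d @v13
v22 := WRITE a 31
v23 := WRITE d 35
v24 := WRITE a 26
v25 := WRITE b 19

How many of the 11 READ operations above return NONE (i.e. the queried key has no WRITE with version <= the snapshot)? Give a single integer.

v1: WRITE b=9  (b history now [(1, 9)])
v2: WRITE b=24  (b history now [(1, 9), (2, 24)])
READ a @v2: history=[] -> no version <= 2 -> NONE
v3: WRITE c=16  (c history now [(3, 16)])
v4: WRITE b=36  (b history now [(1, 9), (2, 24), (4, 36)])
READ a @v1: history=[] -> no version <= 1 -> NONE
v5: WRITE a=8  (a history now [(5, 8)])
v6: WRITE d=6  (d history now [(6, 6)])
v7: WRITE b=9  (b history now [(1, 9), (2, 24), (4, 36), (7, 9)])
READ b @v5: history=[(1, 9), (2, 24), (4, 36), (7, 9)] -> pick v4 -> 36
v8: WRITE b=8  (b history now [(1, 9), (2, 24), (4, 36), (7, 9), (8, 8)])
READ a @v7: history=[(5, 8)] -> pick v5 -> 8
v9: WRITE a=7  (a history now [(5, 8), (9, 7)])
READ b @v2: history=[(1, 9), (2, 24), (4, 36), (7, 9), (8, 8)] -> pick v2 -> 24
READ b @v5: history=[(1, 9), (2, 24), (4, 36), (7, 9), (8, 8)] -> pick v4 -> 36
READ c @v1: history=[(3, 16)] -> no version <= 1 -> NONE
v10: WRITE a=31  (a history now [(5, 8), (9, 7), (10, 31)])
v11: WRITE a=0  (a history now [(5, 8), (9, 7), (10, 31), (11, 0)])
v12: WRITE c=29  (c history now [(3, 16), (12, 29)])
v13: WRITE d=14  (d history now [(6, 6), (13, 14)])
v14: WRITE d=12  (d history now [(6, 6), (13, 14), (14, 12)])
v15: WRITE c=23  (c history now [(3, 16), (12, 29), (15, 23)])
READ a @v4: history=[(5, 8), (9, 7), (10, 31), (11, 0)] -> no version <= 4 -> NONE
v16: WRITE c=14  (c history now [(3, 16), (12, 29), (15, 23), (16, 14)])
v17: WRITE c=6  (c history now [(3, 16), (12, 29), (15, 23), (16, 14), (17, 6)])
READ d @v7: history=[(6, 6), (13, 14), (14, 12)] -> pick v6 -> 6
v18: WRITE b=36  (b history now [(1, 9), (2, 24), (4, 36), (7, 9), (8, 8), (18, 36)])
v19: WRITE c=31  (c history now [(3, 16), (12, 29), (15, 23), (16, 14), (17, 6), (19, 31)])
v20: WRITE d=20  (d history now [(6, 6), (13, 14), (14, 12), (20, 20)])
v21: WRITE d=12  (d history now [(6, 6), (13, 14), (14, 12), (20, 20), (21, 12)])
READ a @v9: history=[(5, 8), (9, 7), (10, 31), (11, 0)] -> pick v9 -> 7
READ d @v13: history=[(6, 6), (13, 14), (14, 12), (20, 20), (21, 12)] -> pick v13 -> 14
v22: WRITE a=31  (a history now [(5, 8), (9, 7), (10, 31), (11, 0), (22, 31)])
v23: WRITE d=35  (d history now [(6, 6), (13, 14), (14, 12), (20, 20), (21, 12), (23, 35)])
v24: WRITE a=26  (a history now [(5, 8), (9, 7), (10, 31), (11, 0), (22, 31), (24, 26)])
v25: WRITE b=19  (b history now [(1, 9), (2, 24), (4, 36), (7, 9), (8, 8), (18, 36), (25, 19)])
Read results in order: ['NONE', 'NONE', '36', '8', '24', '36', 'NONE', 'NONE', '6', '7', '14']
NONE count = 4

Answer: 4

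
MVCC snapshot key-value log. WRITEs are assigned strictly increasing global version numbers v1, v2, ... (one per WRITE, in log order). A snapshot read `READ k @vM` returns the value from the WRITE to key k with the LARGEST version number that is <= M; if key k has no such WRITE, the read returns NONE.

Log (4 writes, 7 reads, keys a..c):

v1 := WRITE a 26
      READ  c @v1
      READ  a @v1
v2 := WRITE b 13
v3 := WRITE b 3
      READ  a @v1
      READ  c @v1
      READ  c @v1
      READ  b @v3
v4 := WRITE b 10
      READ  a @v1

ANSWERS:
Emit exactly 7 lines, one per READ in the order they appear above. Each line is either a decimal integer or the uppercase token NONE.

Answer: NONE
26
26
NONE
NONE
3
26

Derivation:
v1: WRITE a=26  (a history now [(1, 26)])
READ c @v1: history=[] -> no version <= 1 -> NONE
READ a @v1: history=[(1, 26)] -> pick v1 -> 26
v2: WRITE b=13  (b history now [(2, 13)])
v3: WRITE b=3  (b history now [(2, 13), (3, 3)])
READ a @v1: history=[(1, 26)] -> pick v1 -> 26
READ c @v1: history=[] -> no version <= 1 -> NONE
READ c @v1: history=[] -> no version <= 1 -> NONE
READ b @v3: history=[(2, 13), (3, 3)] -> pick v3 -> 3
v4: WRITE b=10  (b history now [(2, 13), (3, 3), (4, 10)])
READ a @v1: history=[(1, 26)] -> pick v1 -> 26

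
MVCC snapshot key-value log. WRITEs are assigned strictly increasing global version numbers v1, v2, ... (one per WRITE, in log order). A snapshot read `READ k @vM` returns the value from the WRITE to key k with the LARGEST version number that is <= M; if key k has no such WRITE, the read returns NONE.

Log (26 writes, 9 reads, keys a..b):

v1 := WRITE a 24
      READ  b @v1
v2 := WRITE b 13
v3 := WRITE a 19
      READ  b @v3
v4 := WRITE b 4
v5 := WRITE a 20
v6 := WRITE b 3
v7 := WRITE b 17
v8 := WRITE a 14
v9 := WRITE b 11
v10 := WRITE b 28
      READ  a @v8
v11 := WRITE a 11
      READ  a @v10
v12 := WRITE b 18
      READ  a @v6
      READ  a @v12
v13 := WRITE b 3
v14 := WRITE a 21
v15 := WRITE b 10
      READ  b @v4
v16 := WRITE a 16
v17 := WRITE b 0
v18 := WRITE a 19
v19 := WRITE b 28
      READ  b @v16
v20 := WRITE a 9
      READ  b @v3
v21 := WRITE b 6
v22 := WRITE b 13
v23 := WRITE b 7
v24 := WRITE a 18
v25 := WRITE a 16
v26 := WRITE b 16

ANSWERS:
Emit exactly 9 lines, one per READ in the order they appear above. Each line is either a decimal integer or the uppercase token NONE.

Answer: NONE
13
14
14
20
11
4
10
13

Derivation:
v1: WRITE a=24  (a history now [(1, 24)])
READ b @v1: history=[] -> no version <= 1 -> NONE
v2: WRITE b=13  (b history now [(2, 13)])
v3: WRITE a=19  (a history now [(1, 24), (3, 19)])
READ b @v3: history=[(2, 13)] -> pick v2 -> 13
v4: WRITE b=4  (b history now [(2, 13), (4, 4)])
v5: WRITE a=20  (a history now [(1, 24), (3, 19), (5, 20)])
v6: WRITE b=3  (b history now [(2, 13), (4, 4), (6, 3)])
v7: WRITE b=17  (b history now [(2, 13), (4, 4), (6, 3), (7, 17)])
v8: WRITE a=14  (a history now [(1, 24), (3, 19), (5, 20), (8, 14)])
v9: WRITE b=11  (b history now [(2, 13), (4, 4), (6, 3), (7, 17), (9, 11)])
v10: WRITE b=28  (b history now [(2, 13), (4, 4), (6, 3), (7, 17), (9, 11), (10, 28)])
READ a @v8: history=[(1, 24), (3, 19), (5, 20), (8, 14)] -> pick v8 -> 14
v11: WRITE a=11  (a history now [(1, 24), (3, 19), (5, 20), (8, 14), (11, 11)])
READ a @v10: history=[(1, 24), (3, 19), (5, 20), (8, 14), (11, 11)] -> pick v8 -> 14
v12: WRITE b=18  (b history now [(2, 13), (4, 4), (6, 3), (7, 17), (9, 11), (10, 28), (12, 18)])
READ a @v6: history=[(1, 24), (3, 19), (5, 20), (8, 14), (11, 11)] -> pick v5 -> 20
READ a @v12: history=[(1, 24), (3, 19), (5, 20), (8, 14), (11, 11)] -> pick v11 -> 11
v13: WRITE b=3  (b history now [(2, 13), (4, 4), (6, 3), (7, 17), (9, 11), (10, 28), (12, 18), (13, 3)])
v14: WRITE a=21  (a history now [(1, 24), (3, 19), (5, 20), (8, 14), (11, 11), (14, 21)])
v15: WRITE b=10  (b history now [(2, 13), (4, 4), (6, 3), (7, 17), (9, 11), (10, 28), (12, 18), (13, 3), (15, 10)])
READ b @v4: history=[(2, 13), (4, 4), (6, 3), (7, 17), (9, 11), (10, 28), (12, 18), (13, 3), (15, 10)] -> pick v4 -> 4
v16: WRITE a=16  (a history now [(1, 24), (3, 19), (5, 20), (8, 14), (11, 11), (14, 21), (16, 16)])
v17: WRITE b=0  (b history now [(2, 13), (4, 4), (6, 3), (7, 17), (9, 11), (10, 28), (12, 18), (13, 3), (15, 10), (17, 0)])
v18: WRITE a=19  (a history now [(1, 24), (3, 19), (5, 20), (8, 14), (11, 11), (14, 21), (16, 16), (18, 19)])
v19: WRITE b=28  (b history now [(2, 13), (4, 4), (6, 3), (7, 17), (9, 11), (10, 28), (12, 18), (13, 3), (15, 10), (17, 0), (19, 28)])
READ b @v16: history=[(2, 13), (4, 4), (6, 3), (7, 17), (9, 11), (10, 28), (12, 18), (13, 3), (15, 10), (17, 0), (19, 28)] -> pick v15 -> 10
v20: WRITE a=9  (a history now [(1, 24), (3, 19), (5, 20), (8, 14), (11, 11), (14, 21), (16, 16), (18, 19), (20, 9)])
READ b @v3: history=[(2, 13), (4, 4), (6, 3), (7, 17), (9, 11), (10, 28), (12, 18), (13, 3), (15, 10), (17, 0), (19, 28)] -> pick v2 -> 13
v21: WRITE b=6  (b history now [(2, 13), (4, 4), (6, 3), (7, 17), (9, 11), (10, 28), (12, 18), (13, 3), (15, 10), (17, 0), (19, 28), (21, 6)])
v22: WRITE b=13  (b history now [(2, 13), (4, 4), (6, 3), (7, 17), (9, 11), (10, 28), (12, 18), (13, 3), (15, 10), (17, 0), (19, 28), (21, 6), (22, 13)])
v23: WRITE b=7  (b history now [(2, 13), (4, 4), (6, 3), (7, 17), (9, 11), (10, 28), (12, 18), (13, 3), (15, 10), (17, 0), (19, 28), (21, 6), (22, 13), (23, 7)])
v24: WRITE a=18  (a history now [(1, 24), (3, 19), (5, 20), (8, 14), (11, 11), (14, 21), (16, 16), (18, 19), (20, 9), (24, 18)])
v25: WRITE a=16  (a history now [(1, 24), (3, 19), (5, 20), (8, 14), (11, 11), (14, 21), (16, 16), (18, 19), (20, 9), (24, 18), (25, 16)])
v26: WRITE b=16  (b history now [(2, 13), (4, 4), (6, 3), (7, 17), (9, 11), (10, 28), (12, 18), (13, 3), (15, 10), (17, 0), (19, 28), (21, 6), (22, 13), (23, 7), (26, 16)])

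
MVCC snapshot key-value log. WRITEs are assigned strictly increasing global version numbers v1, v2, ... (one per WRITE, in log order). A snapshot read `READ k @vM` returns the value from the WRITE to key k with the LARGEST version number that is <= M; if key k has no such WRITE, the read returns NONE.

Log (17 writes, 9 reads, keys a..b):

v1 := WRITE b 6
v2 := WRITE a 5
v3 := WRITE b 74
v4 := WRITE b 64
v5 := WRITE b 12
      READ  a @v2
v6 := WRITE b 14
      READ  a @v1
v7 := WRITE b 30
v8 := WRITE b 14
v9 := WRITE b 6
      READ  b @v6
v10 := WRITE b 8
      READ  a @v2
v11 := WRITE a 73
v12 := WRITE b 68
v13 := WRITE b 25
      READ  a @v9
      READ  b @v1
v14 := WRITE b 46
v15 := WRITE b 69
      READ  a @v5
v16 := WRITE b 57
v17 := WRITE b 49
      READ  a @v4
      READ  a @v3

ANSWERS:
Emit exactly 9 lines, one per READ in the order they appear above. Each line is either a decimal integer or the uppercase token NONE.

Answer: 5
NONE
14
5
5
6
5
5
5

Derivation:
v1: WRITE b=6  (b history now [(1, 6)])
v2: WRITE a=5  (a history now [(2, 5)])
v3: WRITE b=74  (b history now [(1, 6), (3, 74)])
v4: WRITE b=64  (b history now [(1, 6), (3, 74), (4, 64)])
v5: WRITE b=12  (b history now [(1, 6), (3, 74), (4, 64), (5, 12)])
READ a @v2: history=[(2, 5)] -> pick v2 -> 5
v6: WRITE b=14  (b history now [(1, 6), (3, 74), (4, 64), (5, 12), (6, 14)])
READ a @v1: history=[(2, 5)] -> no version <= 1 -> NONE
v7: WRITE b=30  (b history now [(1, 6), (3, 74), (4, 64), (5, 12), (6, 14), (7, 30)])
v8: WRITE b=14  (b history now [(1, 6), (3, 74), (4, 64), (5, 12), (6, 14), (7, 30), (8, 14)])
v9: WRITE b=6  (b history now [(1, 6), (3, 74), (4, 64), (5, 12), (6, 14), (7, 30), (8, 14), (9, 6)])
READ b @v6: history=[(1, 6), (3, 74), (4, 64), (5, 12), (6, 14), (7, 30), (8, 14), (9, 6)] -> pick v6 -> 14
v10: WRITE b=8  (b history now [(1, 6), (3, 74), (4, 64), (5, 12), (6, 14), (7, 30), (8, 14), (9, 6), (10, 8)])
READ a @v2: history=[(2, 5)] -> pick v2 -> 5
v11: WRITE a=73  (a history now [(2, 5), (11, 73)])
v12: WRITE b=68  (b history now [(1, 6), (3, 74), (4, 64), (5, 12), (6, 14), (7, 30), (8, 14), (9, 6), (10, 8), (12, 68)])
v13: WRITE b=25  (b history now [(1, 6), (3, 74), (4, 64), (5, 12), (6, 14), (7, 30), (8, 14), (9, 6), (10, 8), (12, 68), (13, 25)])
READ a @v9: history=[(2, 5), (11, 73)] -> pick v2 -> 5
READ b @v1: history=[(1, 6), (3, 74), (4, 64), (5, 12), (6, 14), (7, 30), (8, 14), (9, 6), (10, 8), (12, 68), (13, 25)] -> pick v1 -> 6
v14: WRITE b=46  (b history now [(1, 6), (3, 74), (4, 64), (5, 12), (6, 14), (7, 30), (8, 14), (9, 6), (10, 8), (12, 68), (13, 25), (14, 46)])
v15: WRITE b=69  (b history now [(1, 6), (3, 74), (4, 64), (5, 12), (6, 14), (7, 30), (8, 14), (9, 6), (10, 8), (12, 68), (13, 25), (14, 46), (15, 69)])
READ a @v5: history=[(2, 5), (11, 73)] -> pick v2 -> 5
v16: WRITE b=57  (b history now [(1, 6), (3, 74), (4, 64), (5, 12), (6, 14), (7, 30), (8, 14), (9, 6), (10, 8), (12, 68), (13, 25), (14, 46), (15, 69), (16, 57)])
v17: WRITE b=49  (b history now [(1, 6), (3, 74), (4, 64), (5, 12), (6, 14), (7, 30), (8, 14), (9, 6), (10, 8), (12, 68), (13, 25), (14, 46), (15, 69), (16, 57), (17, 49)])
READ a @v4: history=[(2, 5), (11, 73)] -> pick v2 -> 5
READ a @v3: history=[(2, 5), (11, 73)] -> pick v2 -> 5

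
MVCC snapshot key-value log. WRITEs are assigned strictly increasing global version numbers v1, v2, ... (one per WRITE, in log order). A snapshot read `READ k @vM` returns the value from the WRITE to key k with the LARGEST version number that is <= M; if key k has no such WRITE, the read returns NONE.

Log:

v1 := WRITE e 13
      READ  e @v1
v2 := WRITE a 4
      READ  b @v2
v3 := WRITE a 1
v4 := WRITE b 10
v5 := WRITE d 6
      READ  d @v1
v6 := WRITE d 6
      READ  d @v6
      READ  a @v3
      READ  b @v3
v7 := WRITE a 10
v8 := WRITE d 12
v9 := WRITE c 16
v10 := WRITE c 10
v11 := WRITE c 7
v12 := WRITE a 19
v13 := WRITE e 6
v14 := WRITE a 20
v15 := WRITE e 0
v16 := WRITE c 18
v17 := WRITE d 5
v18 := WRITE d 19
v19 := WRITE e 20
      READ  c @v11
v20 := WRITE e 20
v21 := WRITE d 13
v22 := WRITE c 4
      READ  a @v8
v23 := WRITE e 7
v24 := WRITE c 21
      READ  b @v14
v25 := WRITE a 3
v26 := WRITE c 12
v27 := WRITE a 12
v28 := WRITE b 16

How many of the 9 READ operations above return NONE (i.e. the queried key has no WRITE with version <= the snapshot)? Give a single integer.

Answer: 3

Derivation:
v1: WRITE e=13  (e history now [(1, 13)])
READ e @v1: history=[(1, 13)] -> pick v1 -> 13
v2: WRITE a=4  (a history now [(2, 4)])
READ b @v2: history=[] -> no version <= 2 -> NONE
v3: WRITE a=1  (a history now [(2, 4), (3, 1)])
v4: WRITE b=10  (b history now [(4, 10)])
v5: WRITE d=6  (d history now [(5, 6)])
READ d @v1: history=[(5, 6)] -> no version <= 1 -> NONE
v6: WRITE d=6  (d history now [(5, 6), (6, 6)])
READ d @v6: history=[(5, 6), (6, 6)] -> pick v6 -> 6
READ a @v3: history=[(2, 4), (3, 1)] -> pick v3 -> 1
READ b @v3: history=[(4, 10)] -> no version <= 3 -> NONE
v7: WRITE a=10  (a history now [(2, 4), (3, 1), (7, 10)])
v8: WRITE d=12  (d history now [(5, 6), (6, 6), (8, 12)])
v9: WRITE c=16  (c history now [(9, 16)])
v10: WRITE c=10  (c history now [(9, 16), (10, 10)])
v11: WRITE c=7  (c history now [(9, 16), (10, 10), (11, 7)])
v12: WRITE a=19  (a history now [(2, 4), (3, 1), (7, 10), (12, 19)])
v13: WRITE e=6  (e history now [(1, 13), (13, 6)])
v14: WRITE a=20  (a history now [(2, 4), (3, 1), (7, 10), (12, 19), (14, 20)])
v15: WRITE e=0  (e history now [(1, 13), (13, 6), (15, 0)])
v16: WRITE c=18  (c history now [(9, 16), (10, 10), (11, 7), (16, 18)])
v17: WRITE d=5  (d history now [(5, 6), (6, 6), (8, 12), (17, 5)])
v18: WRITE d=19  (d history now [(5, 6), (6, 6), (8, 12), (17, 5), (18, 19)])
v19: WRITE e=20  (e history now [(1, 13), (13, 6), (15, 0), (19, 20)])
READ c @v11: history=[(9, 16), (10, 10), (11, 7), (16, 18)] -> pick v11 -> 7
v20: WRITE e=20  (e history now [(1, 13), (13, 6), (15, 0), (19, 20), (20, 20)])
v21: WRITE d=13  (d history now [(5, 6), (6, 6), (8, 12), (17, 5), (18, 19), (21, 13)])
v22: WRITE c=4  (c history now [(9, 16), (10, 10), (11, 7), (16, 18), (22, 4)])
READ a @v8: history=[(2, 4), (3, 1), (7, 10), (12, 19), (14, 20)] -> pick v7 -> 10
v23: WRITE e=7  (e history now [(1, 13), (13, 6), (15, 0), (19, 20), (20, 20), (23, 7)])
v24: WRITE c=21  (c history now [(9, 16), (10, 10), (11, 7), (16, 18), (22, 4), (24, 21)])
READ b @v14: history=[(4, 10)] -> pick v4 -> 10
v25: WRITE a=3  (a history now [(2, 4), (3, 1), (7, 10), (12, 19), (14, 20), (25, 3)])
v26: WRITE c=12  (c history now [(9, 16), (10, 10), (11, 7), (16, 18), (22, 4), (24, 21), (26, 12)])
v27: WRITE a=12  (a history now [(2, 4), (3, 1), (7, 10), (12, 19), (14, 20), (25, 3), (27, 12)])
v28: WRITE b=16  (b history now [(4, 10), (28, 16)])
Read results in order: ['13', 'NONE', 'NONE', '6', '1', 'NONE', '7', '10', '10']
NONE count = 3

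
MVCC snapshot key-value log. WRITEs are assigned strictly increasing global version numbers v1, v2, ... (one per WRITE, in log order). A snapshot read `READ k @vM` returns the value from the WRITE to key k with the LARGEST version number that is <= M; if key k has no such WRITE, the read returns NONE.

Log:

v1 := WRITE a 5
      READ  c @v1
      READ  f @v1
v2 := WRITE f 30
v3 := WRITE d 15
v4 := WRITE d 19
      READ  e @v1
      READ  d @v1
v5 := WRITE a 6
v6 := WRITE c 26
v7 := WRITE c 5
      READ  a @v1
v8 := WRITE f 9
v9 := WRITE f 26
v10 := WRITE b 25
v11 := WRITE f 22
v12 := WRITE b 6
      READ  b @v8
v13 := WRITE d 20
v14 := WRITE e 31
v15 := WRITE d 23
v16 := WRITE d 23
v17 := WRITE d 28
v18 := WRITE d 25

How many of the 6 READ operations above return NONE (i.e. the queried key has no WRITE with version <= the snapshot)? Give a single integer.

Answer: 5

Derivation:
v1: WRITE a=5  (a history now [(1, 5)])
READ c @v1: history=[] -> no version <= 1 -> NONE
READ f @v1: history=[] -> no version <= 1 -> NONE
v2: WRITE f=30  (f history now [(2, 30)])
v3: WRITE d=15  (d history now [(3, 15)])
v4: WRITE d=19  (d history now [(3, 15), (4, 19)])
READ e @v1: history=[] -> no version <= 1 -> NONE
READ d @v1: history=[(3, 15), (4, 19)] -> no version <= 1 -> NONE
v5: WRITE a=6  (a history now [(1, 5), (5, 6)])
v6: WRITE c=26  (c history now [(6, 26)])
v7: WRITE c=5  (c history now [(6, 26), (7, 5)])
READ a @v1: history=[(1, 5), (5, 6)] -> pick v1 -> 5
v8: WRITE f=9  (f history now [(2, 30), (8, 9)])
v9: WRITE f=26  (f history now [(2, 30), (8, 9), (9, 26)])
v10: WRITE b=25  (b history now [(10, 25)])
v11: WRITE f=22  (f history now [(2, 30), (8, 9), (9, 26), (11, 22)])
v12: WRITE b=6  (b history now [(10, 25), (12, 6)])
READ b @v8: history=[(10, 25), (12, 6)] -> no version <= 8 -> NONE
v13: WRITE d=20  (d history now [(3, 15), (4, 19), (13, 20)])
v14: WRITE e=31  (e history now [(14, 31)])
v15: WRITE d=23  (d history now [(3, 15), (4, 19), (13, 20), (15, 23)])
v16: WRITE d=23  (d history now [(3, 15), (4, 19), (13, 20), (15, 23), (16, 23)])
v17: WRITE d=28  (d history now [(3, 15), (4, 19), (13, 20), (15, 23), (16, 23), (17, 28)])
v18: WRITE d=25  (d history now [(3, 15), (4, 19), (13, 20), (15, 23), (16, 23), (17, 28), (18, 25)])
Read results in order: ['NONE', 'NONE', 'NONE', 'NONE', '5', 'NONE']
NONE count = 5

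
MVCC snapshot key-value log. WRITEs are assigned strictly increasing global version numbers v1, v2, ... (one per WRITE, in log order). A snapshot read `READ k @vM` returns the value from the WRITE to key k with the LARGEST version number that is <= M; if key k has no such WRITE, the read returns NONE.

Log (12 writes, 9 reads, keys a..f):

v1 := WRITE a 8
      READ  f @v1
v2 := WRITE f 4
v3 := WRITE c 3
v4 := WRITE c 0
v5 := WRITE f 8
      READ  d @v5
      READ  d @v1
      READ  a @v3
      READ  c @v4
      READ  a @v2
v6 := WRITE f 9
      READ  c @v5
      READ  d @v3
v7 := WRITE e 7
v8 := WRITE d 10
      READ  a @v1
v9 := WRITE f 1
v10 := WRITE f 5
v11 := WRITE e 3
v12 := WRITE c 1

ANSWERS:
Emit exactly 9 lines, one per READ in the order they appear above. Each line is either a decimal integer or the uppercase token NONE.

Answer: NONE
NONE
NONE
8
0
8
0
NONE
8

Derivation:
v1: WRITE a=8  (a history now [(1, 8)])
READ f @v1: history=[] -> no version <= 1 -> NONE
v2: WRITE f=4  (f history now [(2, 4)])
v3: WRITE c=3  (c history now [(3, 3)])
v4: WRITE c=0  (c history now [(3, 3), (4, 0)])
v5: WRITE f=8  (f history now [(2, 4), (5, 8)])
READ d @v5: history=[] -> no version <= 5 -> NONE
READ d @v1: history=[] -> no version <= 1 -> NONE
READ a @v3: history=[(1, 8)] -> pick v1 -> 8
READ c @v4: history=[(3, 3), (4, 0)] -> pick v4 -> 0
READ a @v2: history=[(1, 8)] -> pick v1 -> 8
v6: WRITE f=9  (f history now [(2, 4), (5, 8), (6, 9)])
READ c @v5: history=[(3, 3), (4, 0)] -> pick v4 -> 0
READ d @v3: history=[] -> no version <= 3 -> NONE
v7: WRITE e=7  (e history now [(7, 7)])
v8: WRITE d=10  (d history now [(8, 10)])
READ a @v1: history=[(1, 8)] -> pick v1 -> 8
v9: WRITE f=1  (f history now [(2, 4), (5, 8), (6, 9), (9, 1)])
v10: WRITE f=5  (f history now [(2, 4), (5, 8), (6, 9), (9, 1), (10, 5)])
v11: WRITE e=3  (e history now [(7, 7), (11, 3)])
v12: WRITE c=1  (c history now [(3, 3), (4, 0), (12, 1)])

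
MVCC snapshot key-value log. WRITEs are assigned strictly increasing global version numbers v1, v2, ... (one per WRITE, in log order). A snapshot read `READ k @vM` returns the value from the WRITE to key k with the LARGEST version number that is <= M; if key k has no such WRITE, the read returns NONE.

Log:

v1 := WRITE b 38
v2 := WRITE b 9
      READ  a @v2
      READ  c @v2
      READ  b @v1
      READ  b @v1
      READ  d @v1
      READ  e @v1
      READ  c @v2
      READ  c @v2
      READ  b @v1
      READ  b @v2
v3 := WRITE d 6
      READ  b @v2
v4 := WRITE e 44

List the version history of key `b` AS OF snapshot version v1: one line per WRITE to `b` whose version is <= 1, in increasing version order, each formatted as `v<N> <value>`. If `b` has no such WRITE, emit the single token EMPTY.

Scan writes for key=b with version <= 1:
  v1 WRITE b 38 -> keep
  v2 WRITE b 9 -> drop (> snap)
  v3 WRITE d 6 -> skip
  v4 WRITE e 44 -> skip
Collected: [(1, 38)]

Answer: v1 38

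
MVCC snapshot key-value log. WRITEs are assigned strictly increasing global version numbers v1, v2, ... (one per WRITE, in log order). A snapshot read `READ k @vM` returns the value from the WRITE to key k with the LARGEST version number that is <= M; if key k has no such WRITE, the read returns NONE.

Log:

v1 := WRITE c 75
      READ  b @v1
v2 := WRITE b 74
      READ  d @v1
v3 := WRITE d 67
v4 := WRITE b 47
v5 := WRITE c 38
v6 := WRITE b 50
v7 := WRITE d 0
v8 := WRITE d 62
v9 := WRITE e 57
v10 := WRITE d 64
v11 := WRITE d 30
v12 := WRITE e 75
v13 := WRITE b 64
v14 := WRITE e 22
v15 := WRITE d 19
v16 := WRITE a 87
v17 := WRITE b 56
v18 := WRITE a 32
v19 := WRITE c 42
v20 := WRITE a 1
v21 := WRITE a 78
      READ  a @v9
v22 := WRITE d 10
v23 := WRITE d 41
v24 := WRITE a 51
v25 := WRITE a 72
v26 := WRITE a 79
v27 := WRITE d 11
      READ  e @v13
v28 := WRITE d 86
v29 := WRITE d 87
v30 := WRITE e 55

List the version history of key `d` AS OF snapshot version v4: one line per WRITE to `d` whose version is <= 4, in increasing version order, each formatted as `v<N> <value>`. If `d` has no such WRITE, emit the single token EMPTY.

Scan writes for key=d with version <= 4:
  v1 WRITE c 75 -> skip
  v2 WRITE b 74 -> skip
  v3 WRITE d 67 -> keep
  v4 WRITE b 47 -> skip
  v5 WRITE c 38 -> skip
  v6 WRITE b 50 -> skip
  v7 WRITE d 0 -> drop (> snap)
  v8 WRITE d 62 -> drop (> snap)
  v9 WRITE e 57 -> skip
  v10 WRITE d 64 -> drop (> snap)
  v11 WRITE d 30 -> drop (> snap)
  v12 WRITE e 75 -> skip
  v13 WRITE b 64 -> skip
  v14 WRITE e 22 -> skip
  v15 WRITE d 19 -> drop (> snap)
  v16 WRITE a 87 -> skip
  v17 WRITE b 56 -> skip
  v18 WRITE a 32 -> skip
  v19 WRITE c 42 -> skip
  v20 WRITE a 1 -> skip
  v21 WRITE a 78 -> skip
  v22 WRITE d 10 -> drop (> snap)
  v23 WRITE d 41 -> drop (> snap)
  v24 WRITE a 51 -> skip
  v25 WRITE a 72 -> skip
  v26 WRITE a 79 -> skip
  v27 WRITE d 11 -> drop (> snap)
  v28 WRITE d 86 -> drop (> snap)
  v29 WRITE d 87 -> drop (> snap)
  v30 WRITE e 55 -> skip
Collected: [(3, 67)]

Answer: v3 67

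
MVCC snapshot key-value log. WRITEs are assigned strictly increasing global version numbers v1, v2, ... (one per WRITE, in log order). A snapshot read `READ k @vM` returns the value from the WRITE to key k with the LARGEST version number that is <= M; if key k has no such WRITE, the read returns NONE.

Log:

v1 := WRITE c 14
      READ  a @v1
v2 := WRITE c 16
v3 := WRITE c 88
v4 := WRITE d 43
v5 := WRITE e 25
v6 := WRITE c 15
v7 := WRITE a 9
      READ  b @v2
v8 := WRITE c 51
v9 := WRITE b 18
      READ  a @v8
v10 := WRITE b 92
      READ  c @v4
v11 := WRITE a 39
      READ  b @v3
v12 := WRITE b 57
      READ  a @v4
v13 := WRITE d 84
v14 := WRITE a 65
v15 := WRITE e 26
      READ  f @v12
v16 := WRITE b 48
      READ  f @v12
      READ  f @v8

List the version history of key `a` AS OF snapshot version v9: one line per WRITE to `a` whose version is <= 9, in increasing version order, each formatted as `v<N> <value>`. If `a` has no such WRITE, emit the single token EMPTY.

Answer: v7 9

Derivation:
Scan writes for key=a with version <= 9:
  v1 WRITE c 14 -> skip
  v2 WRITE c 16 -> skip
  v3 WRITE c 88 -> skip
  v4 WRITE d 43 -> skip
  v5 WRITE e 25 -> skip
  v6 WRITE c 15 -> skip
  v7 WRITE a 9 -> keep
  v8 WRITE c 51 -> skip
  v9 WRITE b 18 -> skip
  v10 WRITE b 92 -> skip
  v11 WRITE a 39 -> drop (> snap)
  v12 WRITE b 57 -> skip
  v13 WRITE d 84 -> skip
  v14 WRITE a 65 -> drop (> snap)
  v15 WRITE e 26 -> skip
  v16 WRITE b 48 -> skip
Collected: [(7, 9)]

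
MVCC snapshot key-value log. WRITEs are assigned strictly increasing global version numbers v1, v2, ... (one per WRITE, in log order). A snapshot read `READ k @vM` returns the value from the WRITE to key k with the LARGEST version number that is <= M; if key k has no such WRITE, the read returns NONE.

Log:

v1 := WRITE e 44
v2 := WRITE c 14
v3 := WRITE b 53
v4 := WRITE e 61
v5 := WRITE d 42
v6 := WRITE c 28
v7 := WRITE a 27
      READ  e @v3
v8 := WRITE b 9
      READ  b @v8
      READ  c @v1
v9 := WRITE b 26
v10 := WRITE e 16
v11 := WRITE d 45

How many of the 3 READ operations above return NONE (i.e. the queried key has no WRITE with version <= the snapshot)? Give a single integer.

Answer: 1

Derivation:
v1: WRITE e=44  (e history now [(1, 44)])
v2: WRITE c=14  (c history now [(2, 14)])
v3: WRITE b=53  (b history now [(3, 53)])
v4: WRITE e=61  (e history now [(1, 44), (4, 61)])
v5: WRITE d=42  (d history now [(5, 42)])
v6: WRITE c=28  (c history now [(2, 14), (6, 28)])
v7: WRITE a=27  (a history now [(7, 27)])
READ e @v3: history=[(1, 44), (4, 61)] -> pick v1 -> 44
v8: WRITE b=9  (b history now [(3, 53), (8, 9)])
READ b @v8: history=[(3, 53), (8, 9)] -> pick v8 -> 9
READ c @v1: history=[(2, 14), (6, 28)] -> no version <= 1 -> NONE
v9: WRITE b=26  (b history now [(3, 53), (8, 9), (9, 26)])
v10: WRITE e=16  (e history now [(1, 44), (4, 61), (10, 16)])
v11: WRITE d=45  (d history now [(5, 42), (11, 45)])
Read results in order: ['44', '9', 'NONE']
NONE count = 1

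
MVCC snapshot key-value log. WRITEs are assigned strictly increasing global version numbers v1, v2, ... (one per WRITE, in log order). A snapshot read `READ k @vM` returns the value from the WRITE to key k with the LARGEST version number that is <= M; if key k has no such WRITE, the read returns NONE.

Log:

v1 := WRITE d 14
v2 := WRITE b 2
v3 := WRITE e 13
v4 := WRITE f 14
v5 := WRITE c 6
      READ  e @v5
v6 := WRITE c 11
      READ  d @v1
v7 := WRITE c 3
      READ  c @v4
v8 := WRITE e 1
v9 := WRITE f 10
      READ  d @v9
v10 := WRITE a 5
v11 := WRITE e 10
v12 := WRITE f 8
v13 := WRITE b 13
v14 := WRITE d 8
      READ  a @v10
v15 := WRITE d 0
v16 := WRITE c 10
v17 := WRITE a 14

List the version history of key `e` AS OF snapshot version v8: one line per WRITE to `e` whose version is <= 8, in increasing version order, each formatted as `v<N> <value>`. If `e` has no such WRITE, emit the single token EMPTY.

Answer: v3 13
v8 1

Derivation:
Scan writes for key=e with version <= 8:
  v1 WRITE d 14 -> skip
  v2 WRITE b 2 -> skip
  v3 WRITE e 13 -> keep
  v4 WRITE f 14 -> skip
  v5 WRITE c 6 -> skip
  v6 WRITE c 11 -> skip
  v7 WRITE c 3 -> skip
  v8 WRITE e 1 -> keep
  v9 WRITE f 10 -> skip
  v10 WRITE a 5 -> skip
  v11 WRITE e 10 -> drop (> snap)
  v12 WRITE f 8 -> skip
  v13 WRITE b 13 -> skip
  v14 WRITE d 8 -> skip
  v15 WRITE d 0 -> skip
  v16 WRITE c 10 -> skip
  v17 WRITE a 14 -> skip
Collected: [(3, 13), (8, 1)]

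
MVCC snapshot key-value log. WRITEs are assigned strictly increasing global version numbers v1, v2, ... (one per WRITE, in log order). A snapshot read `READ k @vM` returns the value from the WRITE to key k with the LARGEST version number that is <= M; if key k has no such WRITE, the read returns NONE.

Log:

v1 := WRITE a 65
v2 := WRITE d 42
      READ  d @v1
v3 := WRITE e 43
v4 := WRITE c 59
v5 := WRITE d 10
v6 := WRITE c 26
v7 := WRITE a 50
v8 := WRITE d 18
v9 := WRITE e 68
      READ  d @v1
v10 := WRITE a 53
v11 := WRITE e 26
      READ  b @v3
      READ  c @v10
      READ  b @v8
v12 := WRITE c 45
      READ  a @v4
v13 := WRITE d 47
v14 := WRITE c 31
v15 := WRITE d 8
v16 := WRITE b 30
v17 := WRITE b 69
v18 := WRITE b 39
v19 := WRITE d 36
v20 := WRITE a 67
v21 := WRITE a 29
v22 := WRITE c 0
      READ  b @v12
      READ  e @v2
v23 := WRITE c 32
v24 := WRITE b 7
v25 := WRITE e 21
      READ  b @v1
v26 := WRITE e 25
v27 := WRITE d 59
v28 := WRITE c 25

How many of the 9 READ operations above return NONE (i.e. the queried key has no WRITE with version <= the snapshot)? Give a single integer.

Answer: 7

Derivation:
v1: WRITE a=65  (a history now [(1, 65)])
v2: WRITE d=42  (d history now [(2, 42)])
READ d @v1: history=[(2, 42)] -> no version <= 1 -> NONE
v3: WRITE e=43  (e history now [(3, 43)])
v4: WRITE c=59  (c history now [(4, 59)])
v5: WRITE d=10  (d history now [(2, 42), (5, 10)])
v6: WRITE c=26  (c history now [(4, 59), (6, 26)])
v7: WRITE a=50  (a history now [(1, 65), (7, 50)])
v8: WRITE d=18  (d history now [(2, 42), (5, 10), (8, 18)])
v9: WRITE e=68  (e history now [(3, 43), (9, 68)])
READ d @v1: history=[(2, 42), (5, 10), (8, 18)] -> no version <= 1 -> NONE
v10: WRITE a=53  (a history now [(1, 65), (7, 50), (10, 53)])
v11: WRITE e=26  (e history now [(3, 43), (9, 68), (11, 26)])
READ b @v3: history=[] -> no version <= 3 -> NONE
READ c @v10: history=[(4, 59), (6, 26)] -> pick v6 -> 26
READ b @v8: history=[] -> no version <= 8 -> NONE
v12: WRITE c=45  (c history now [(4, 59), (6, 26), (12, 45)])
READ a @v4: history=[(1, 65), (7, 50), (10, 53)] -> pick v1 -> 65
v13: WRITE d=47  (d history now [(2, 42), (5, 10), (8, 18), (13, 47)])
v14: WRITE c=31  (c history now [(4, 59), (6, 26), (12, 45), (14, 31)])
v15: WRITE d=8  (d history now [(2, 42), (5, 10), (8, 18), (13, 47), (15, 8)])
v16: WRITE b=30  (b history now [(16, 30)])
v17: WRITE b=69  (b history now [(16, 30), (17, 69)])
v18: WRITE b=39  (b history now [(16, 30), (17, 69), (18, 39)])
v19: WRITE d=36  (d history now [(2, 42), (5, 10), (8, 18), (13, 47), (15, 8), (19, 36)])
v20: WRITE a=67  (a history now [(1, 65), (7, 50), (10, 53), (20, 67)])
v21: WRITE a=29  (a history now [(1, 65), (7, 50), (10, 53), (20, 67), (21, 29)])
v22: WRITE c=0  (c history now [(4, 59), (6, 26), (12, 45), (14, 31), (22, 0)])
READ b @v12: history=[(16, 30), (17, 69), (18, 39)] -> no version <= 12 -> NONE
READ e @v2: history=[(3, 43), (9, 68), (11, 26)] -> no version <= 2 -> NONE
v23: WRITE c=32  (c history now [(4, 59), (6, 26), (12, 45), (14, 31), (22, 0), (23, 32)])
v24: WRITE b=7  (b history now [(16, 30), (17, 69), (18, 39), (24, 7)])
v25: WRITE e=21  (e history now [(3, 43), (9, 68), (11, 26), (25, 21)])
READ b @v1: history=[(16, 30), (17, 69), (18, 39), (24, 7)] -> no version <= 1 -> NONE
v26: WRITE e=25  (e history now [(3, 43), (9, 68), (11, 26), (25, 21), (26, 25)])
v27: WRITE d=59  (d history now [(2, 42), (5, 10), (8, 18), (13, 47), (15, 8), (19, 36), (27, 59)])
v28: WRITE c=25  (c history now [(4, 59), (6, 26), (12, 45), (14, 31), (22, 0), (23, 32), (28, 25)])
Read results in order: ['NONE', 'NONE', 'NONE', '26', 'NONE', '65', 'NONE', 'NONE', 'NONE']
NONE count = 7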